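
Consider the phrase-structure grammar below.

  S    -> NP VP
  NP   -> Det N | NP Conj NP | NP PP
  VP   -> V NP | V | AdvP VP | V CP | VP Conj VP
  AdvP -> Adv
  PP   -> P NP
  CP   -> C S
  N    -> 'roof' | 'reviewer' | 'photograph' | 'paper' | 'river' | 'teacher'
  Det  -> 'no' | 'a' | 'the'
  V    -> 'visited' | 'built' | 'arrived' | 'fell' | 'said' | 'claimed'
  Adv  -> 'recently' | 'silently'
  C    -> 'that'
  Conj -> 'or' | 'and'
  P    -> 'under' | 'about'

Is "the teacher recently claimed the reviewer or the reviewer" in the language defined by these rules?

Grammatical

S
  NP
    Det: the
    N: teacher
  VP
    AdvP
      Adv: recently
    VP
      V: claimed
      NP
        NP
          Det: the
          N: reviewer
        Conj: or
        NP
          Det: the
          N: reviewer
Every word is introduced by a lexical rule and the phrasal rules combine the resulting categories into a single S.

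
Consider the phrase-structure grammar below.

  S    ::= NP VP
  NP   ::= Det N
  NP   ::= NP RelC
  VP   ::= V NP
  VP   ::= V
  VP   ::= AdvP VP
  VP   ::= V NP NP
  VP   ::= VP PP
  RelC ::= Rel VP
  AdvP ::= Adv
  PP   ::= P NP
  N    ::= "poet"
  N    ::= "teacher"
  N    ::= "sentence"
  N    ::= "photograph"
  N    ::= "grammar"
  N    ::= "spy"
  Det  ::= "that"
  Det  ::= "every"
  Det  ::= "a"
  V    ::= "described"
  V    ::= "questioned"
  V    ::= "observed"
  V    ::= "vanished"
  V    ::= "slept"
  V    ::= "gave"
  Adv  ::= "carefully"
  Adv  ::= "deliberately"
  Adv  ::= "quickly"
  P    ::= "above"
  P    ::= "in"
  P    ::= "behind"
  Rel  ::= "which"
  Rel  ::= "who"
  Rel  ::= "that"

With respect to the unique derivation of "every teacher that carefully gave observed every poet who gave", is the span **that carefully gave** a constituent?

Yes

[S [NP [NP [Det every] [N teacher]] [RelC [Rel that] [VP [AdvP [Adv carefully]] [VP [V gave]]]]] [VP [V observed] [NP [NP [Det every] [N poet]] [RelC [Rel who] [VP [V gave]]]]]]
The words 'that carefully gave' are exhaustively dominated by a single RelC node (built by RelC → Rel VP), so they form a constituent.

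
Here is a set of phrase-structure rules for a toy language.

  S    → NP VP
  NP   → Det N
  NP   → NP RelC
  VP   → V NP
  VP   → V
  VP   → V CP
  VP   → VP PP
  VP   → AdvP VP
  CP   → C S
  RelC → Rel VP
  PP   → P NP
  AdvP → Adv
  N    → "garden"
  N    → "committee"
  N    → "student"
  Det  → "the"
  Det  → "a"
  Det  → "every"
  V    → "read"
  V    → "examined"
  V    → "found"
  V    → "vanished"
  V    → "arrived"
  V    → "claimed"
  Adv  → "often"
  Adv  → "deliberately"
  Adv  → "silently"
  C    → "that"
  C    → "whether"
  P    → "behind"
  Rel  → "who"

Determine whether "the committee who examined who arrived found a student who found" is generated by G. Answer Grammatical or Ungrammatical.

S
  NP
    NP
      NP
        Det: the
        N: committee
      RelC
        Rel: who
        VP
          V: examined
    RelC
      Rel: who
      VP
        V: arrived
  VP
    V: found
    NP
      NP
        Det: a
        N: student
      RelC
        Rel: who
        VP
          V: found
The bracketing above is licensed at every node by one of the given productions, with S at the root.

Grammatical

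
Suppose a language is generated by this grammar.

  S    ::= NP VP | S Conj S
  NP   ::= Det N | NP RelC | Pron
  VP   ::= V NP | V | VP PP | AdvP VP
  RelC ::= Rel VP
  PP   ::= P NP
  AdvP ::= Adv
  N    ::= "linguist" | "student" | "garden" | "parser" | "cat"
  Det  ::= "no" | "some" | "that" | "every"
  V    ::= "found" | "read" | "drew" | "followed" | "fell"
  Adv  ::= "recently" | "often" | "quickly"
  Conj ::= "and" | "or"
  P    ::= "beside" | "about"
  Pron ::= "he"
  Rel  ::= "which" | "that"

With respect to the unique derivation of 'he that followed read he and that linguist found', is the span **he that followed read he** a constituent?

Yes

[S [S [NP [NP [Pron he]] [RelC [Rel that] [VP [V followed]]]] [VP [V read] [NP [Pron he]]]] [Conj and] [S [NP [Det that] [N linguist]] [VP [V found]]]]
The words 'he that followed read he' are exhaustively dominated by a single S node (built by S → NP VP), so they form a constituent.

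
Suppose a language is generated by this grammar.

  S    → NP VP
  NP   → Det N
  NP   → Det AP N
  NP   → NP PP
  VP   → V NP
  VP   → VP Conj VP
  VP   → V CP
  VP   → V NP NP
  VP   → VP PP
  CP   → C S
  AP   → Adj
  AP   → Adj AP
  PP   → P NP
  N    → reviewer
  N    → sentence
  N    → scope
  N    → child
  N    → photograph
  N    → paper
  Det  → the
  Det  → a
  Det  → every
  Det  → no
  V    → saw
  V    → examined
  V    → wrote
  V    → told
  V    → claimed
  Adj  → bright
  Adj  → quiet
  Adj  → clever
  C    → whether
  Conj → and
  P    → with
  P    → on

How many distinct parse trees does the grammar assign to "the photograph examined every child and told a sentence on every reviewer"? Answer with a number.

3

Two of the 3 distinct bracketings:
[S [NP [Det the] [N photograph]] [VP [VP [V examined] [NP [Det every] [N child]]] [Conj and] [VP [V told] [NP [NP [Det a] [N sentence]] [PP [P on] [NP [Det every] [N reviewer]]]]]]]
[S [NP [Det the] [N photograph]] [VP [VP [V examined] [NP [Det every] [N child]]] [Conj and] [VP [VP [V told] [NP [Det a] [N sentence]]] [PP [P on] [NP [Det every] [N reviewer]]]]]]
The difference turns on whether NP → NP PP is used at the relevant span, versus an alternative expansion of NP.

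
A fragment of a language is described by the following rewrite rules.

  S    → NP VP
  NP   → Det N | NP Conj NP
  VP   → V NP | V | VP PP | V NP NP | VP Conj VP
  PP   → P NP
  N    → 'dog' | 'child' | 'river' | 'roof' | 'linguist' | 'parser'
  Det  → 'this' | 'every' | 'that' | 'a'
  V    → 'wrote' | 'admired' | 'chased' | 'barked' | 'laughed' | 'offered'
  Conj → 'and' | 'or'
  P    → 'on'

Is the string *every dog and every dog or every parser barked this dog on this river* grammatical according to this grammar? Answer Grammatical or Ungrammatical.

[S [NP [NP [Det every] [N dog]] [Conj and] [NP [NP [Det every] [N dog]] [Conj or] [NP [Det every] [N parser]]]] [VP [VP [V barked] [NP [Det this] [N dog]]] [PP [P on] [NP [Det this] [N river]]]]]
The bracketing above is licensed at every node by one of the given productions, with S at the root.

Grammatical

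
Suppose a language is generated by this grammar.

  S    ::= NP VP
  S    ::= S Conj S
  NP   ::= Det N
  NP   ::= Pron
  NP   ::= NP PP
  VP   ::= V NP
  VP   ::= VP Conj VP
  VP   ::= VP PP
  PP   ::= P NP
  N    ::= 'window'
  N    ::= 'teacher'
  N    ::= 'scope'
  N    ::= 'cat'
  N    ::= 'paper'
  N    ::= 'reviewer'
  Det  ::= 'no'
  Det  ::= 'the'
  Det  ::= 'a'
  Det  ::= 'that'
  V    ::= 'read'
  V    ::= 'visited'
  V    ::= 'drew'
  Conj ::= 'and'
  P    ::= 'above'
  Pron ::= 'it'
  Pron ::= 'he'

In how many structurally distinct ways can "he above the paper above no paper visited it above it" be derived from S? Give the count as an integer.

Two of the 4 distinct bracketings:
[S [NP [NP [Pron he]] [PP [P above] [NP [NP [Det the] [N paper]] [PP [P above] [NP [Det no] [N paper]]]]]] [VP [V visited] [NP [NP [Pron it]] [PP [P above] [NP [Pron it]]]]]]
[S [NP [NP [Pron he]] [PP [P above] [NP [NP [Det the] [N paper]] [PP [P above] [NP [Det no] [N paper]]]]]] [VP [VP [V visited] [NP [Pron it]]] [PP [P above] [NP [Pron it]]]]]
The difference turns on whether VP → VP PP is used at the relevant span, versus an alternative expansion of VP.

4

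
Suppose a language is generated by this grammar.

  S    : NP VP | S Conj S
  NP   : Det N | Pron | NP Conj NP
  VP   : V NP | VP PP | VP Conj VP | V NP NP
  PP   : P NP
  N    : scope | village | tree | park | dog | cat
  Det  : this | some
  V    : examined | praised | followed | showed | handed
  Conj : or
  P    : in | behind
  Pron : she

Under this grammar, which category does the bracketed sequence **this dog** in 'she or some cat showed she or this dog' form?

NP

[S [NP [NP [Pron she]] [Conj or] [NP [Det some] [N cat]]] [VP [V showed] [NP [NP [Pron she]] [Conj or] [NP [Det this] [N dog]]]]]
The span 'this dog' is the NP node built by NP → Det N.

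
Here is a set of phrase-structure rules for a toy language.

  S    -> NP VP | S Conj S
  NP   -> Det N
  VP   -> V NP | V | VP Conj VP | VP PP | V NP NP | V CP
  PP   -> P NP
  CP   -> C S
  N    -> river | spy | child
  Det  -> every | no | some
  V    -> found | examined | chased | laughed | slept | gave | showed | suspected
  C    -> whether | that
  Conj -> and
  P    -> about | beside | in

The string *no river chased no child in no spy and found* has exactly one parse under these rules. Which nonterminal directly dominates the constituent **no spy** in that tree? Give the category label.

PP

[S [NP [Det no] [N river]] [VP [VP [VP [V chased] [NP [Det no] [N child]]] [PP [P in] [NP [Det no] [N spy]]]] [Conj and] [VP [V found]]]]
The span 'no spy' is the NP node built by NP → Det N.
Its mother is the PP built by PP → P NP.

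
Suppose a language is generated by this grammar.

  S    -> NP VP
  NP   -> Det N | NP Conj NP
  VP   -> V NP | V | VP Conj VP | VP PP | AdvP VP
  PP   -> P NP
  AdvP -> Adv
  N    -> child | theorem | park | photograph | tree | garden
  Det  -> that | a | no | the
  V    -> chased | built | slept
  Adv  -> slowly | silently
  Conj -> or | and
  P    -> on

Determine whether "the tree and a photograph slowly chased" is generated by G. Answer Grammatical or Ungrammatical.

[S [NP [NP [Det the] [N tree]] [Conj and] [NP [Det a] [N photograph]]] [VP [AdvP [Adv slowly]] [VP [V chased]]]]
Every word is introduced by a lexical rule and the phrasal rules combine the resulting categories into a single S.

Grammatical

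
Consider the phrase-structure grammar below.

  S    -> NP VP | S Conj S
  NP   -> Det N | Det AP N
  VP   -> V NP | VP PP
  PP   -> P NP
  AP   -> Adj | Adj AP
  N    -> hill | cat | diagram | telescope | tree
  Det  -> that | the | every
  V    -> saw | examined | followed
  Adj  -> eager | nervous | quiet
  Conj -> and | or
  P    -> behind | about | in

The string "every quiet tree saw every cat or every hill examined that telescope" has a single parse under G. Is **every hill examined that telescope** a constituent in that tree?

Yes

[S [S [NP [Det every] [AP [Adj quiet]] [N tree]] [VP [V saw] [NP [Det every] [N cat]]]] [Conj or] [S [NP [Det every] [N hill]] [VP [V examined] [NP [Det that] [N telescope]]]]]
The words 'every hill examined that telescope' are exhaustively dominated by a single S node (built by S → NP VP), so they form a constituent.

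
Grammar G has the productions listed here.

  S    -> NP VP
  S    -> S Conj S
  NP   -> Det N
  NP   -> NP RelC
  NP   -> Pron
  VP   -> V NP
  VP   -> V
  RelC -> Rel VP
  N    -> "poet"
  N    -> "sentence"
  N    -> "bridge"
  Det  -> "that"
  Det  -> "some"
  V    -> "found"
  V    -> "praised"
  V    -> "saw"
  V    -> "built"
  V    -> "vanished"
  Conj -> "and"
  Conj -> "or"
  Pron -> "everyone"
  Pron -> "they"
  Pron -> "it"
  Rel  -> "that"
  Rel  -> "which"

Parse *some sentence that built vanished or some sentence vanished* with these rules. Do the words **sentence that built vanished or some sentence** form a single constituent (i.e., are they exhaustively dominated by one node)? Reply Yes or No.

[S [S [NP [NP [Det some] [N sentence]] [RelC [Rel that] [VP [V built]]]] [VP [V vanished]]] [Conj or] [S [NP [Det some] [N sentence]] [VP [V vanished]]]]
The smallest constituent containing 'sentence that built vanished or some sentence' is the S spanning 'some sentence that built vanished or some sentence vanished'; no single node in the tree dominates exactly the given words.

No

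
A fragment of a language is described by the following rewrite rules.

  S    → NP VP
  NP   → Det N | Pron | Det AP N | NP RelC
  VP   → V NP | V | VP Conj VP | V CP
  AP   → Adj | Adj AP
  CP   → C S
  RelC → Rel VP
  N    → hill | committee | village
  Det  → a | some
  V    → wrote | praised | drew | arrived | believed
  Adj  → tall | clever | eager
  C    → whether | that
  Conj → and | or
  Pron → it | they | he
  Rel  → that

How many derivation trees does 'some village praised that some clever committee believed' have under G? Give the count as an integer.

1

[S [NP [Det some] [N village]] [VP [V praised] [CP [C that] [S [NP [Det some] [AP [Adj clever]] [N committee]] [VP [V believed]]]]]]
No rule offers an alternative attachment or grouping for any span, so this is the only derivation.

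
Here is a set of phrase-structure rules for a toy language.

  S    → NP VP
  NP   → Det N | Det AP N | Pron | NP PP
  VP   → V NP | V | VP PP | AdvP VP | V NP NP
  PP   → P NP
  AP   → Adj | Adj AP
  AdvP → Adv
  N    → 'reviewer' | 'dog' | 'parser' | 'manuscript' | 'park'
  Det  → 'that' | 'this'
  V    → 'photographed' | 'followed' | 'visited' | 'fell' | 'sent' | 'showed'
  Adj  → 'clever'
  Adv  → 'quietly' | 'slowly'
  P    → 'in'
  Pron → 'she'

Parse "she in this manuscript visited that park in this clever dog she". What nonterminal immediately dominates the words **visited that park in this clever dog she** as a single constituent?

[S [NP [NP [Pron she]] [PP [P in] [NP [Det this] [N manuscript]]]] [VP [V visited] [NP [NP [Det that] [N park]] [PP [P in] [NP [Det this] [AP [Adj clever]] [N dog]]]] [NP [Pron she]]]]
The span 'visited that park in this clever dog she' is the VP node built by VP → V NP NP.

VP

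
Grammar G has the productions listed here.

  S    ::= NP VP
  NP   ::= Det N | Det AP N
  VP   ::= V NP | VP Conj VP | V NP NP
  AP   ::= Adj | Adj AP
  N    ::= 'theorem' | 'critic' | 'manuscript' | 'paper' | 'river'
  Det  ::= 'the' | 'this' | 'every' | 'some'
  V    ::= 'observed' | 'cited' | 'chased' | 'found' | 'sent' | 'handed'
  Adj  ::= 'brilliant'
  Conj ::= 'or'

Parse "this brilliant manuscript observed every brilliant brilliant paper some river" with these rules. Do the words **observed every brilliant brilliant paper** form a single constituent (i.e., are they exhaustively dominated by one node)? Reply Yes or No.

[S [NP [Det this] [AP [Adj brilliant]] [N manuscript]] [VP [V observed] [NP [Det every] [AP [Adj brilliant] [AP [Adj brilliant]]] [N paper]] [NP [Det some] [N river]]]]
The smallest constituent containing 'observed every brilliant brilliant paper' is the VP spanning 'observed every brilliant brilliant paper some river'; no single node in the tree dominates exactly the given words.

No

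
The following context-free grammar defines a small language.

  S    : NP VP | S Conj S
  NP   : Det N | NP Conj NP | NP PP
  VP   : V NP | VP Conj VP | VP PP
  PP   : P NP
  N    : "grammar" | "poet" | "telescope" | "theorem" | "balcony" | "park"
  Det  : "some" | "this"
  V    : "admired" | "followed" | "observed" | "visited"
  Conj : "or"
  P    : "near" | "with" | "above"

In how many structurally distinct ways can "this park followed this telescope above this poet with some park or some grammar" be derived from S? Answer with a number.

9

Two of the 9 distinct bracketings:
[S [NP [Det this] [N park]] [VP [V followed] [NP [NP [NP [Det this] [N telescope]] [PP [P above] [NP [NP [Det this] [N poet]] [PP [P with] [NP [Det some] [N park]]]]]] [Conj or] [NP [Det some] [N grammar]]]]]
[S [NP [Det this] [N park]] [VP [V followed] [NP [NP [NP [NP [Det this] [N telescope]] [PP [P above] [NP [Det this] [N poet]]]] [PP [P with] [NP [Det some] [N park]]]] [Conj or] [NP [Det some] [N grammar]]]]]
The trees differ in how a recursive rule is bracketed over the same span.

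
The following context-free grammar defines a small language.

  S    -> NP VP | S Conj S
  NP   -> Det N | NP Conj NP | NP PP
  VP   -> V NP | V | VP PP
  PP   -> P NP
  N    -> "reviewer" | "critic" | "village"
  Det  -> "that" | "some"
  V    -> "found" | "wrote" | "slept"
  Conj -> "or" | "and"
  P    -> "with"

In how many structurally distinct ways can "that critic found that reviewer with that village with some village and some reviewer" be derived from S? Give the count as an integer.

9

Two of the 9 distinct bracketings:
[S [NP [Det that] [N critic]] [VP [V found] [NP [NP [NP [Det that] [N reviewer]] [PP [P with] [NP [NP [Det that] [N village]] [PP [P with] [NP [Det some] [N village]]]]]] [Conj and] [NP [Det some] [N reviewer]]]]]
[S [NP [Det that] [N critic]] [VP [V found] [NP [NP [NP [NP [Det that] [N reviewer]] [PP [P with] [NP [Det that] [N village]]]] [PP [P with] [NP [Det some] [N village]]]] [Conj and] [NP [Det some] [N reviewer]]]]]
The trees differ in how a recursive rule is bracketed over the same span.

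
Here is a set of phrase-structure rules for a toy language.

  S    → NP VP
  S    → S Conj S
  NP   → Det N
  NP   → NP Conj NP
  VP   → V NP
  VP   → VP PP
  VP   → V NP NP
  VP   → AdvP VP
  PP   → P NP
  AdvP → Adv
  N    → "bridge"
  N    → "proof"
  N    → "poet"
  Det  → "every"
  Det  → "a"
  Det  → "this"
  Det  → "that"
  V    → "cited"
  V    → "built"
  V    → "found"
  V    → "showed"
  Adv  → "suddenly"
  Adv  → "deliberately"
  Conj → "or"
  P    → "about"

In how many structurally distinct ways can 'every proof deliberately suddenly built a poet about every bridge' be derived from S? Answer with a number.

3

Two of the 3 distinct bracketings:
[S [NP [Det every] [N proof]] [VP [VP [AdvP [Adv deliberately]] [VP [AdvP [Adv suddenly]] [VP [V built] [NP [Det a] [N poet]]]]] [PP [P about] [NP [Det every] [N bridge]]]]]
[S [NP [Det every] [N proof]] [VP [AdvP [Adv deliberately]] [VP [VP [AdvP [Adv suddenly]] [VP [V built] [NP [Det a] [N poet]]]] [PP [P about] [NP [Det every] [N bridge]]]]]]
The trees differ in how a recursive rule is bracketed over the same span.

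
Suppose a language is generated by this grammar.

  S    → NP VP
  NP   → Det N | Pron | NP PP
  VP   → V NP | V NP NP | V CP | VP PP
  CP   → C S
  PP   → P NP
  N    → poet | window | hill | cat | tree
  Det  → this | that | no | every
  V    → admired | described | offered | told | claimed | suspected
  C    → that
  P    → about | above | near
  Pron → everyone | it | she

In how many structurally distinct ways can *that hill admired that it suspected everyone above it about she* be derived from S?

Two of the 9 distinct bracketings:
[S [NP [Det that] [N hill]] [VP [V admired] [CP [C that] [S [NP [Pron it]] [VP [V suspected] [NP [NP [Pron everyone]] [PP [P above] [NP [NP [Pron it]] [PP [P about] [NP [Pron she]]]]]]]]]]]
[S [NP [Det that] [N hill]] [VP [V admired] [CP [C that] [S [NP [Pron it]] [VP [V suspected] [NP [NP [NP [Pron everyone]] [PP [P above] [NP [Pron it]]]] [PP [P about] [NP [Pron she]]]]]]]]]
The trees differ in how a recursive rule is bracketed over the same span.

9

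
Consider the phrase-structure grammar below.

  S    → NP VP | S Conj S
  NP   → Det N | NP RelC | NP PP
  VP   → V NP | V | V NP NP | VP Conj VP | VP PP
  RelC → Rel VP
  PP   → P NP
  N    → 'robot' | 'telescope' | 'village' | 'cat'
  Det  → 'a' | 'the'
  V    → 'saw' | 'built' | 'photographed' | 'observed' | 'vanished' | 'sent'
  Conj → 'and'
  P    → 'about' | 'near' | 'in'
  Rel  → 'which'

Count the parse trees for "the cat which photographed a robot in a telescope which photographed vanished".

7

Two of the 7 distinct bracketings:
[S [NP [NP [Det the] [N cat]] [RelC [Rel which] [VP [V photographed] [NP [NP [NP [Det a] [N robot]] [PP [P in] [NP [Det a] [N telescope]]]] [RelC [Rel which] [VP [V photographed]]]]]]] [VP [V vanished]]]
[S [NP [NP [Det the] [N cat]] [RelC [Rel which] [VP [V photographed] [NP [NP [Det a] [N robot]] [PP [P in] [NP [NP [Det a] [N telescope]] [RelC [Rel which] [VP [V photographed]]]]]]]]] [VP [V vanished]]]
The trees differ in how a recursive rule is bracketed over the same span.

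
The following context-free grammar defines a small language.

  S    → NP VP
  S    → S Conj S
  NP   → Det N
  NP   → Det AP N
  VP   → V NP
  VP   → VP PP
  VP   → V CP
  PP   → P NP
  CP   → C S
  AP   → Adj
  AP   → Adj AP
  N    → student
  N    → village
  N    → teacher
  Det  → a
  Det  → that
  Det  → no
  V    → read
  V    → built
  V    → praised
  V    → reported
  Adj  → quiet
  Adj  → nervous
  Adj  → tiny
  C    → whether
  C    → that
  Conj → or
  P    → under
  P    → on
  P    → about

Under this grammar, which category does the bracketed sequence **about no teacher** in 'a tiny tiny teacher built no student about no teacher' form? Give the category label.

PP

S
  NP
    Det: a
    AP
      Adj: tiny
      AP
        Adj: tiny
    N: teacher
  VP
    VP
      V: built
      NP
        Det: no
        N: student
    PP
      P: about
      NP
        Det: no
        N: teacher
The span 'about no teacher' is the PP node built by PP → P NP.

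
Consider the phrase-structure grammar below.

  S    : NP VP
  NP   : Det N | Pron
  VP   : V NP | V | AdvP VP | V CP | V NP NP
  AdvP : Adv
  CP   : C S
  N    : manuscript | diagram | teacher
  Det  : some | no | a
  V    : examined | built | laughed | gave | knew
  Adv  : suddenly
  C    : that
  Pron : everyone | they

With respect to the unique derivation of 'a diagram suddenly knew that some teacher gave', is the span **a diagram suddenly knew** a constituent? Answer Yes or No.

[S [NP [Det a] [N diagram]] [VP [AdvP [Adv suddenly]] [VP [V knew] [CP [C that] [S [NP [Det some] [N teacher]] [VP [V gave]]]]]]]
The smallest constituent containing 'a diagram suddenly knew' is the S spanning 'a diagram suddenly knew that some teacher gave'; no single node in the tree dominates exactly the given words.

No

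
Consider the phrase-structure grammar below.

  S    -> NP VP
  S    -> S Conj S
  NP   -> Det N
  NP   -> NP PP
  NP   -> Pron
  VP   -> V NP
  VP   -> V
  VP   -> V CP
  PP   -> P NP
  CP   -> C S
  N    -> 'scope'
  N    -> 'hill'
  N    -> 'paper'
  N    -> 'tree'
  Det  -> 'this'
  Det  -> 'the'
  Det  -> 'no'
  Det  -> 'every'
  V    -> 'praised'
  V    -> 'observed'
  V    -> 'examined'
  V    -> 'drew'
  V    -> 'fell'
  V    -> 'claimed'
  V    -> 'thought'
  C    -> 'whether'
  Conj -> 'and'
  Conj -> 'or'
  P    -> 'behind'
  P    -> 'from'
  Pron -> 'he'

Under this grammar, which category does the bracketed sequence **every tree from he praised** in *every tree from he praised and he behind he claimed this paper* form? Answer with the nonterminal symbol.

S

S
  S
    NP
      NP
        Det: every
        N: tree
      PP
        P: from
        NP
          Pron: he
    VP
      V: praised
  Conj: and
  S
    NP
      NP
        Pron: he
      PP
        P: behind
        NP
          Pron: he
    VP
      V: claimed
      NP
        Det: this
        N: paper
The span 'every tree from he praised' is the S node built by S → NP VP.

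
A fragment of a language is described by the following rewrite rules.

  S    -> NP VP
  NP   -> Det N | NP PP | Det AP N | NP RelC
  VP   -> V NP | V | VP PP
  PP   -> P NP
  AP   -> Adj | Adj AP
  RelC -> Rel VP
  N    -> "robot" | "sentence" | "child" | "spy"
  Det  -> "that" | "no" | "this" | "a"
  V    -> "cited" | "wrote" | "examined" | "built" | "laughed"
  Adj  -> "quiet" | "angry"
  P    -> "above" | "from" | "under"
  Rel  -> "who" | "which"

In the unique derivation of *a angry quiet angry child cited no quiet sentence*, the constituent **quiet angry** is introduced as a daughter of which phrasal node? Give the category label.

AP

S
  NP
    Det: a
    AP
      Adj: angry
      AP
        Adj: quiet
        AP
          Adj: angry
    N: child
  VP
    V: cited
    NP
      Det: no
      AP
        Adj: quiet
      N: sentence
The span 'quiet angry' is the AP node built by AP → Adj AP.
Its mother is the AP built by AP → Adj AP.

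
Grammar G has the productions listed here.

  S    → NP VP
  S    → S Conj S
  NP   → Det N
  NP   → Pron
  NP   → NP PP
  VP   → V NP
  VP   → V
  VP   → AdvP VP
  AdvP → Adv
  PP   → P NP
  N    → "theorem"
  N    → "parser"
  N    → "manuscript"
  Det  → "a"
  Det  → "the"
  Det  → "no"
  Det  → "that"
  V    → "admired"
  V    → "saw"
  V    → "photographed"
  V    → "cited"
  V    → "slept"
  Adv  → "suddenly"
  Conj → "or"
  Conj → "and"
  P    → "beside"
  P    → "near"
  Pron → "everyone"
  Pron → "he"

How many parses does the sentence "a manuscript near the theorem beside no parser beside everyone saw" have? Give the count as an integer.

5

Two of the 5 distinct bracketings:
[S [NP [NP [Det a] [N manuscript]] [PP [P near] [NP [NP [Det the] [N theorem]] [PP [P beside] [NP [NP [Det no] [N parser]] [PP [P beside] [NP [Pron everyone]]]]]]]] [VP [V saw]]]
[S [NP [NP [Det a] [N manuscript]] [PP [P near] [NP [NP [NP [Det the] [N theorem]] [PP [P beside] [NP [Det no] [N parser]]]] [PP [P beside] [NP [Pron everyone]]]]]] [VP [V saw]]]
The trees differ in how a recursive rule is bracketed over the same span.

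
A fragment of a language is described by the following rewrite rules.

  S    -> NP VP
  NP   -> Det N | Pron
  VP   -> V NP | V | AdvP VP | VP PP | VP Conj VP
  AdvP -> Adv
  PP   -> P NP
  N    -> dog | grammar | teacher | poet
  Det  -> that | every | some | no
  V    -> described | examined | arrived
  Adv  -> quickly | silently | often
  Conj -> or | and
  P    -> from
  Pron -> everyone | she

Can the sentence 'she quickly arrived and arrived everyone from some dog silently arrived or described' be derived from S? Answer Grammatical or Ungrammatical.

Ungrammatical

For S → NP VP, the only prefix that parses as NP is 'she', but the remainder 'quickly arrived and arrived everyone from some dog silently arrived or described' is not a VP under these rules.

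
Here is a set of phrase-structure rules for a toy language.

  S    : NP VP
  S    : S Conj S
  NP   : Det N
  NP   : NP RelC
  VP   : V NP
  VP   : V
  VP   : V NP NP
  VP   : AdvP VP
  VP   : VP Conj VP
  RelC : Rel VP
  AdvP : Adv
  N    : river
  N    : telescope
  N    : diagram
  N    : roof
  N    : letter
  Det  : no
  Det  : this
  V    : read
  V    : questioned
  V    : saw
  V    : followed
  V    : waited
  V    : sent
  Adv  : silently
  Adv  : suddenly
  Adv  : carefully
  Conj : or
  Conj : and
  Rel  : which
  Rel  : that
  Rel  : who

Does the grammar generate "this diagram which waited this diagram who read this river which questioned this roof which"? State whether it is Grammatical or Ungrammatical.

For S → NP VP, every NP-prefix leaves a non-VP remainder: after 'this diagram' the remainder is not a VP; after 'this diagram which waited' the remainder is not a VP; after 'this diagram which waited this diagram' the remainder is not a VP (and 4 more). The alternative S rule S → S Conj S likewise has no satisfying split.

Ungrammatical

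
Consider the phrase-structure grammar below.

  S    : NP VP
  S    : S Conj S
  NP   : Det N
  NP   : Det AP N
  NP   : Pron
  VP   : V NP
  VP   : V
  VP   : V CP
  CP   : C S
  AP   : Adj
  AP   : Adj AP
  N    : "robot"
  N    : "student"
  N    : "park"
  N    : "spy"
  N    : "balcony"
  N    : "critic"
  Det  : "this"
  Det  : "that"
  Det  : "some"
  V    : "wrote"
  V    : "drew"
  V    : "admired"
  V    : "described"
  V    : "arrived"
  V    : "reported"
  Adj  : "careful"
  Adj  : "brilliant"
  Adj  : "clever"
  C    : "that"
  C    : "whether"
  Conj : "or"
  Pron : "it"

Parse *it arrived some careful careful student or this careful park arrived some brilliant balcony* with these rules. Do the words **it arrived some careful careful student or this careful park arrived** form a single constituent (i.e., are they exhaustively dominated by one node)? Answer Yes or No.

[S [S [NP [Pron it]] [VP [V arrived] [NP [Det some] [AP [Adj careful] [AP [Adj careful]]] [N student]]]] [Conj or] [S [NP [Det this] [AP [Adj careful]] [N park]] [VP [V arrived] [NP [Det some] [AP [Adj brilliant]] [N balcony]]]]]
The smallest constituent containing 'it arrived some careful careful student or this careful park arrived' is the S spanning 'it arrived some careful careful student or this careful park arrived some brilliant balcony'; no single node in the tree dominates exactly the given words.

No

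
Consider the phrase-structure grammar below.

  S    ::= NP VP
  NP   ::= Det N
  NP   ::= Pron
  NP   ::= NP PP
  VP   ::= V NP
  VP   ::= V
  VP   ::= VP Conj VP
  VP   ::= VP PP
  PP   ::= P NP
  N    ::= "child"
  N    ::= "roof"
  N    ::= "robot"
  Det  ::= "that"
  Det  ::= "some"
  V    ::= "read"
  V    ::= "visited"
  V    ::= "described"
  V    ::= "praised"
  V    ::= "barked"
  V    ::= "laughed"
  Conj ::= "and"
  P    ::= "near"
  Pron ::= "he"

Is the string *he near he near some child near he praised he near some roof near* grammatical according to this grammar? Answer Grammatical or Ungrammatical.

Ungrammatical

For S → NP VP, every NP-prefix leaves a non-VP remainder: after 'he' the remainder is not a VP; after 'he near he' the remainder is not a VP; after 'he near he near some child' the remainder is not a VP (and 1 more).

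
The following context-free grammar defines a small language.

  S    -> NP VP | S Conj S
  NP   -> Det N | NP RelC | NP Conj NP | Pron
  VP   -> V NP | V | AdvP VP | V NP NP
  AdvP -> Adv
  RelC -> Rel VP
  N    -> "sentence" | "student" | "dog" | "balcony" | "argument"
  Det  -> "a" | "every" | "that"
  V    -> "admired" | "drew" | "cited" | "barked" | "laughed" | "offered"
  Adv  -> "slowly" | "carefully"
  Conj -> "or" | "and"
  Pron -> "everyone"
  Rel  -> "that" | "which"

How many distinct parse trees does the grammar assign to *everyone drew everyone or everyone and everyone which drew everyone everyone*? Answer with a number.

10

Two of the 10 distinct bracketings:
[S [NP [Pron everyone]] [VP [V drew] [NP [NP [NP [Pron everyone]] [Conj or] [NP [NP [Pron everyone]] [Conj and] [NP [Pron everyone]]]] [RelC [Rel which] [VP [V drew] [NP [Pron everyone]] [NP [Pron everyone]]]]]]]
[S [NP [Pron everyone]] [VP [V drew] [NP [NP [NP [NP [Pron everyone]] [Conj or] [NP [Pron everyone]]] [Conj and] [NP [Pron everyone]]] [RelC [Rel which] [VP [V drew] [NP [Pron everyone]] [NP [Pron everyone]]]]]]]
The trees differ in how a recursive rule is bracketed over the same span.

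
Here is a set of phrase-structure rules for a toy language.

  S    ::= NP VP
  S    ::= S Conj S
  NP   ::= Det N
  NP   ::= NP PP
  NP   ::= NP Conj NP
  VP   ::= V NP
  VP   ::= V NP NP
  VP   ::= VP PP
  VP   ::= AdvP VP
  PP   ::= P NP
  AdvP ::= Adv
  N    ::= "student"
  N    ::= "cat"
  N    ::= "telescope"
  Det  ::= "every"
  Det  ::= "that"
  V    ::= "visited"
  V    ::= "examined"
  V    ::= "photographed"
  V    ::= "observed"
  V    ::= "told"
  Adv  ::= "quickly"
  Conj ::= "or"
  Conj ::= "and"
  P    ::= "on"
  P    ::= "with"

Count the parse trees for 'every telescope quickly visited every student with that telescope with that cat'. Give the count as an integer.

9

Two of the 9 distinct bracketings:
[S [NP [Det every] [N telescope]] [VP [VP [AdvP [Adv quickly]] [VP [V visited] [NP [Det every] [N student]]]] [PP [P with] [NP [NP [Det that] [N telescope]] [PP [P with] [NP [Det that] [N cat]]]]]]]
[S [NP [Det every] [N telescope]] [VP [VP [VP [AdvP [Adv quickly]] [VP [V visited] [NP [Det every] [N student]]]] [PP [P with] [NP [Det that] [N telescope]]]] [PP [P with] [NP [Det that] [N cat]]]]]
The difference turns on whether NP → NP PP is used at the relevant span, versus an alternative expansion of NP.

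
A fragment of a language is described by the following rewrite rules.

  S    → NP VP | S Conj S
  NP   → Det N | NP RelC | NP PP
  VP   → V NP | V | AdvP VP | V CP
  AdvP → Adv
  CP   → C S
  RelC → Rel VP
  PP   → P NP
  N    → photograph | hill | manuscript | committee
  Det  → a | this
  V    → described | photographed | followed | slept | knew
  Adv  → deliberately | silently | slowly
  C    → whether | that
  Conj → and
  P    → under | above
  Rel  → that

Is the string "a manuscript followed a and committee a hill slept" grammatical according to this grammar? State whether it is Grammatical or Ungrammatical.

A Det word can never sit immediately before a Conj word in any string this grammar generates, so the substring 'a and' rules out a derivation.

Ungrammatical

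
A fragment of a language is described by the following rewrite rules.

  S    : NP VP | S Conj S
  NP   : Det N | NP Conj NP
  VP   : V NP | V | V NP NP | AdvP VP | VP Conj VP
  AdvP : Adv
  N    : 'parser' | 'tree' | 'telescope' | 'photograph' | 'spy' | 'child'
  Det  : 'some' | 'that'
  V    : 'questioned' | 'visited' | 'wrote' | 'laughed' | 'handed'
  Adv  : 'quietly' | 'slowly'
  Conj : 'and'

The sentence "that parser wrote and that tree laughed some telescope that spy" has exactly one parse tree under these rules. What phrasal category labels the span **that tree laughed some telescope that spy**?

S

[S [S [NP [Det that] [N parser]] [VP [V wrote]]] [Conj and] [S [NP [Det that] [N tree]] [VP [V laughed] [NP [Det some] [N telescope]] [NP [Det that] [N spy]]]]]
The span 'that tree laughed some telescope that spy' is the S node built by S → NP VP.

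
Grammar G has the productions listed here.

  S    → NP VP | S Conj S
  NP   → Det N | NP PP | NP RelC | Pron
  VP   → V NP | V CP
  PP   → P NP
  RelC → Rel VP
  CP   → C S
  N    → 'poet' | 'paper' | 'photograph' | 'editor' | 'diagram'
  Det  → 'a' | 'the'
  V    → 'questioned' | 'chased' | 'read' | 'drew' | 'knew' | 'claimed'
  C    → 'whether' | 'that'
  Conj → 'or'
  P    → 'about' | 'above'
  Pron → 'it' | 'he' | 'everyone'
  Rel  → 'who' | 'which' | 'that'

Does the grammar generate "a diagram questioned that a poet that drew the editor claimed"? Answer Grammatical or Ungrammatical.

Ungrammatical

For S → NP VP, the only prefix that parses as NP is 'a diagram', but the remainder 'questioned that a poet that drew the editor claimed' is not a VP under these rules. The alternative S rule S → S Conj S likewise has no satisfying split.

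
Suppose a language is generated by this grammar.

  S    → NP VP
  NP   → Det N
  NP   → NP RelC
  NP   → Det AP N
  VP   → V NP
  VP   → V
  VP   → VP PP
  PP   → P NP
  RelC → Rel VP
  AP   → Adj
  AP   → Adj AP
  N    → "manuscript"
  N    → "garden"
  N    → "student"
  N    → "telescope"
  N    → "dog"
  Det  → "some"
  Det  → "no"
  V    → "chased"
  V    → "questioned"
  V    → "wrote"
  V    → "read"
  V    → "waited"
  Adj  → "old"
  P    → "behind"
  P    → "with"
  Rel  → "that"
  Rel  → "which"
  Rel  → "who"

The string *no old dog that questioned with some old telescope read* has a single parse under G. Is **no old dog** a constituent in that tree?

[S [NP [NP [Det no] [AP [Adj old]] [N dog]] [RelC [Rel that] [VP [VP [V questioned]] [PP [P with] [NP [Det some] [AP [Adj old]] [N telescope]]]]]] [VP [V read]]]
The words 'no old dog' are exhaustively dominated by a single NP node (built by NP → Det AP N), so they form a constituent.

Yes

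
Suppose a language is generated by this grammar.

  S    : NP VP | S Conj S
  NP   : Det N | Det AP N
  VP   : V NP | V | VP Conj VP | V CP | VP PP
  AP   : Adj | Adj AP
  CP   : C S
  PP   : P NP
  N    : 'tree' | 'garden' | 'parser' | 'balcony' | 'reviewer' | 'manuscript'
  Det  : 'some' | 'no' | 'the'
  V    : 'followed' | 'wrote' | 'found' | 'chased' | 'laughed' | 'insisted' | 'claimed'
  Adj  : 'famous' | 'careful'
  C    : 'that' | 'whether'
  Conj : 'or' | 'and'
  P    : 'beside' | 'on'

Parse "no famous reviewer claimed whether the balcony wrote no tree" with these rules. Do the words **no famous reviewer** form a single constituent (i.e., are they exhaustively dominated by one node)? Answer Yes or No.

[S [NP [Det no] [AP [Adj famous]] [N reviewer]] [VP [V claimed] [CP [C whether] [S [NP [Det the] [N balcony]] [VP [V wrote] [NP [Det no] [N tree]]]]]]]
The words 'no famous reviewer' are exhaustively dominated by a single NP node (built by NP → Det AP N), so they form a constituent.

Yes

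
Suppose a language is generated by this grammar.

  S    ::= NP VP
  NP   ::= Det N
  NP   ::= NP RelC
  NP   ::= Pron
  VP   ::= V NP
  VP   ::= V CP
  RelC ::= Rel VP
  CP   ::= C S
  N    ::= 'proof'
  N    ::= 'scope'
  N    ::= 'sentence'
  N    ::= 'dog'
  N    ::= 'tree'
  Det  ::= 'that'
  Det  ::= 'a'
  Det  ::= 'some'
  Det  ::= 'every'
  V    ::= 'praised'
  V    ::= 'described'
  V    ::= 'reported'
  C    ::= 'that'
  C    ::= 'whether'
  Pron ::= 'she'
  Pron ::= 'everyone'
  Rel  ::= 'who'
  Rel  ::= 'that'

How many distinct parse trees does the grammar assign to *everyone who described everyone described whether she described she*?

1

[S [NP [NP [Pron everyone]] [RelC [Rel who] [VP [V described] [NP [Pron everyone]]]]] [VP [V described] [CP [C whether] [S [NP [Pron she]] [VP [V described] [NP [Pron she]]]]]]]
No rule offers an alternative attachment or grouping for any span, so this is the only derivation.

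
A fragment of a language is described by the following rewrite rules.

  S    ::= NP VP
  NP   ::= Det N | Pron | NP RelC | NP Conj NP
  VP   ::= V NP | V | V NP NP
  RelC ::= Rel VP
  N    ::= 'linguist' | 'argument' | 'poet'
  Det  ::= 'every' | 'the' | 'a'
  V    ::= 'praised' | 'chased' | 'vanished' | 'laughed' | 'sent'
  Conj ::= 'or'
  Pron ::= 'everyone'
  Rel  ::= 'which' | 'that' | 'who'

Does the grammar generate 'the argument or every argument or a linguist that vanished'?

For S → NP VP, every NP-prefix leaves a non-VP remainder: after 'the argument' the remainder is not a VP; after 'the argument or every argument' the remainder is not a VP; after 'the argument or every argument or a linguist' the remainder is not a VP.

Ungrammatical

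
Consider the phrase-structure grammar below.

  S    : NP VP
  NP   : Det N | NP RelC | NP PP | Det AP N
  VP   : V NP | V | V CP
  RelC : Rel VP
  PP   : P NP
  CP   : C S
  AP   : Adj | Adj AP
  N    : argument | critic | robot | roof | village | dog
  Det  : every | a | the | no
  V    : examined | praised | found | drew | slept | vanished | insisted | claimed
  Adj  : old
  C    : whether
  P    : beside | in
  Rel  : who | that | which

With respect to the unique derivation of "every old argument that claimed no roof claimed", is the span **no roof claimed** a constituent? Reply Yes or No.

No

[S [NP [NP [Det every] [AP [Adj old]] [N argument]] [RelC [Rel that] [VP [V claimed] [NP [Det no] [N roof]]]]] [VP [V claimed]]]
The smallest constituent containing 'no roof claimed' is the S spanning 'every old argument that claimed no roof claimed'; no single node in the tree dominates exactly the given words.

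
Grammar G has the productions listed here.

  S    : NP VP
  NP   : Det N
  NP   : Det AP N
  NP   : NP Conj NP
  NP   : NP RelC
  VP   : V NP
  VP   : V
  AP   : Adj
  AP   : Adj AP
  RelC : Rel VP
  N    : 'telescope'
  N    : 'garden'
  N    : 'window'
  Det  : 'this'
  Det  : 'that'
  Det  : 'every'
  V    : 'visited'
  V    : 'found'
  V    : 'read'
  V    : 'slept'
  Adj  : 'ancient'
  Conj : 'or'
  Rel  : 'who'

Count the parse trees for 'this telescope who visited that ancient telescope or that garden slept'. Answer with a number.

2

The two bracketings:
[S [NP [NP [NP [Det this] [N telescope]] [RelC [Rel who] [VP [V visited] [NP [Det that] [AP [Adj ancient]] [N telescope]]]]] [Conj or] [NP [Det that] [N garden]]] [VP [V slept]]]
[S [NP [NP [Det this] [N telescope]] [RelC [Rel who] [VP [V visited] [NP [NP [Det that] [AP [Adj ancient]] [N telescope]] [Conj or] [NP [Det that] [N garden]]]]]] [VP [V slept]]]
The trees differ in how a recursive rule is bracketed over the same span.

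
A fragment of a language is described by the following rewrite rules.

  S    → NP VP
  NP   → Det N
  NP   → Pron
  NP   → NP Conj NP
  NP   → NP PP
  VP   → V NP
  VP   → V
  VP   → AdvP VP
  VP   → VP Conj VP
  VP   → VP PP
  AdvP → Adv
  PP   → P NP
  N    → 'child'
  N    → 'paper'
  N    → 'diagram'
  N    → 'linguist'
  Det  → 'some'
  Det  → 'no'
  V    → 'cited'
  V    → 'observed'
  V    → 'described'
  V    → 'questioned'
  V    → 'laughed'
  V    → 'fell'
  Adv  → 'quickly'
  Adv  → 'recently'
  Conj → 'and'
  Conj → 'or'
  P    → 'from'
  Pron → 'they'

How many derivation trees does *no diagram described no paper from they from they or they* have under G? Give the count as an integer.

Two of the 9 distinct bracketings:
[S [NP [Det no] [N diagram]] [VP [V described] [NP [NP [NP [Det no] [N paper]] [PP [P from] [NP [NP [Pron they]] [PP [P from] [NP [Pron they]]]]]] [Conj or] [NP [Pron they]]]]]
[S [NP [Det no] [N diagram]] [VP [V described] [NP [NP [NP [NP [Det no] [N paper]] [PP [P from] [NP [Pron they]]]] [PP [P from] [NP [Pron they]]]] [Conj or] [NP [Pron they]]]]]
The trees differ in how a recursive rule is bracketed over the same span.

9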